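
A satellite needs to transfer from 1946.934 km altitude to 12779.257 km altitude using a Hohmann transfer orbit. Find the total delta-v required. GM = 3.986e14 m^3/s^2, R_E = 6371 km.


r1 = 8317.9340 km = 8.317934e+06 m
r2 = 19150.2570 km = 1.9150257e+07 m
dv1 = sqrt(mu/r1)*(sqrt(2*r2/(r1+r2)) - 1) = 1251.7878 m/s
dv2 = sqrt(mu/r2)*(1 - sqrt(2*r1/(r1+r2))) = 1011.7776 m/s
total dv = |dv1| + |dv2| = 1251.7878 + 1011.7776 = 2263.5654 m/s = 2.2636 km/s

2.2636 km/s


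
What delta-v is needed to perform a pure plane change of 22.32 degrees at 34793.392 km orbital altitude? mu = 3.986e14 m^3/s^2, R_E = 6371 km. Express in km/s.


r = 41164.3920 km = 4.1164392e+07 m
V = sqrt(mu/r) = 3111.7722 m/s
di = 22.32 deg = 0.3895575 rad
dV = 2*V*sin(di/2) = 2*3111.7722*sin(0.1947787)
dV = 1204.5637 m/s = 1.2046 km/s

1.2046 km/s


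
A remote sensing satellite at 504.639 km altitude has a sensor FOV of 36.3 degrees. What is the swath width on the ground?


FOV = 36.3 deg = 0.6335545 rad
swath = 2 * alt * tan(FOV/2) = 2 * 504.639 * tan(0.3167773)
swath = 2 * 504.639 * 0.3278165
swath = 330.8580 km

330.8580 km


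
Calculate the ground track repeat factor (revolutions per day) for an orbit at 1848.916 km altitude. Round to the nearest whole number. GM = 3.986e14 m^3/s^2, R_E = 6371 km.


r = 8.219916e+06 m
T = 2*pi*sqrt(r^3/mu) = 7416.7269 s = 123.6121 min
revs/day = 1440 / 123.6121 = 11.6493
Rounded: 12 revolutions per day

12 revolutions per day


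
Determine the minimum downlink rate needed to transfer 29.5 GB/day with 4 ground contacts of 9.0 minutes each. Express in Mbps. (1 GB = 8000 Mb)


total contact time = 4 * 9.0 * 60 = 2160.0000 s
data = 29.5 GB = 236000.0000 Mb
rate = 236000.0000 / 2160.0000 = 109.2593 Mbps

109.2593 Mbps


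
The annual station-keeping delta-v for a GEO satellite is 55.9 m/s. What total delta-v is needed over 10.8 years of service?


dV = rate * years = 55.9 * 10.8
dV = 603.7200 m/s

603.7200 m/s


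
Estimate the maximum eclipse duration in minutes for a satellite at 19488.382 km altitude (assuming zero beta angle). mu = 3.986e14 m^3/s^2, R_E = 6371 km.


r = 25859.3820 km
T = 689.7428 min
Eclipse fraction = arcsin(R_E/r)/pi = arcsin(6371.0000/25859.3820)/pi
= arcsin(0.2463709)/pi = 0.07923814
Eclipse duration = 0.07923814 * 689.7428 = 54.6539 min

54.6539 minutes


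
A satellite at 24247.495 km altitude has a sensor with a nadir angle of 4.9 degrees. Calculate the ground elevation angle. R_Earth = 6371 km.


r = R_E + alt = 30618.4950 km
Law of sines in the satellite / Earth-center / ground-point triangle:
  sin(nadir)/R_E = sin(90 + el)/r  =>  cos(el) = (r/R_E)*sin(nadir)
cos(el) = (30618.4950 / 6371.0000) * sin(4.9 deg) = 0.4105066
el = arccos(0.4105066) = 65.7633 deg
(Earth-central angle = 90 - nadir - el = 19.3367 deg)

65.7633 degrees


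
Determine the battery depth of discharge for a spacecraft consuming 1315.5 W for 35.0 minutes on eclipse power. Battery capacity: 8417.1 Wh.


E_used = P * t / 60 = 1315.5 * 35.0 / 60 = 767.3750 Wh
DOD = E_used / E_total * 100 = 767.3750 / 8417.1 * 100
DOD = 9.1169 %

9.1169 %


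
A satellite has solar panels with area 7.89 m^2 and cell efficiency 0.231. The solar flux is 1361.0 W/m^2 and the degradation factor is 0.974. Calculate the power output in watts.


P = area * eta * S * degradation
P = 7.89 * 0.231 * 1361.0 * 0.974
P = 2416.0508 W

2416.0508 W


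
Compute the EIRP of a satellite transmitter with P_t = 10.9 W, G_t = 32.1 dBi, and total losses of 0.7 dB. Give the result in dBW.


Pt = 10.9 W = 10.3743 dBW
EIRP = Pt_dBW + Gt - losses = 10.3743 + 32.1 - 0.7 = 41.7743 dBW

41.7743 dBW


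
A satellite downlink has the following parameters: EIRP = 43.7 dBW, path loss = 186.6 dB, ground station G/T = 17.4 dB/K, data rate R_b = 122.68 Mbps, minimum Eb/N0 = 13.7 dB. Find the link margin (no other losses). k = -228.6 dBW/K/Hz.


C/N0 = EIRP - FSPL + G/T - k = 43.7 - 186.6 + 17.4 - (-228.6)
C/N0 = 103.1000 dB-Hz
R_b = 122.68 Mbps = 1.2268e+08 bps -> 10*log10(R_b) = 80.8877 dB-Hz
Eb/N0 = C/N0 - 10*log10(R_b) = 103.1000 - 80.8877 = 22.2123 dB
Margin = Eb/N0 - Eb/N0_req = 22.2123 - 13.7 = 8.5123 dB (link closes)

8.5123 dB


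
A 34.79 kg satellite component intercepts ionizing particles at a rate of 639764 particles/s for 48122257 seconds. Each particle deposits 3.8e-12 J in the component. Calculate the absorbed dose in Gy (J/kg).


Total energy deposited = rate * time * E_per
  = 639764 * 48122257 * 3.8e-12 = 116.9902 J
Dose = E_total / mass = 116.9902 / 34.79
Dose = 3.3628 Gy

3.3628 Gy


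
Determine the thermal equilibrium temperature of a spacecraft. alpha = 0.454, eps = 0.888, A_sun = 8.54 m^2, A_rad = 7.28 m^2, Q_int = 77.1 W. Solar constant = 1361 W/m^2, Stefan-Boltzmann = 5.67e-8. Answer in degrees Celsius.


Numerator = alpha*S*A_sun + Q_int = 0.454*1361*8.54 + 77.1 = 5353.9148 W
Denominator = eps*sigma*A_rad = 0.888*5.67e-8*7.28 = 3.6654509e-07 W/K^4
T^4 = 1.4606429e+10 K^4
T = 347.6450 K = 74.4950 C

74.4950 degrees Celsius


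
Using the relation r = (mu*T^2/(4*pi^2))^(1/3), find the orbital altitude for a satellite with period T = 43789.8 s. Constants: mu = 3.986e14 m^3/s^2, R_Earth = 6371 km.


T = 43789.8 s
r = (mu*T^2/(4*pi^2))^(1/3) = (3.986e14 * 43789.8^2 / (4*pi^2))^(1/3)
r = 2.6851867e+07 m = 26851.8674 km
alt = r - R_E = 26851.8674 - 6371 = 20480.8674 km

20480.8674 km


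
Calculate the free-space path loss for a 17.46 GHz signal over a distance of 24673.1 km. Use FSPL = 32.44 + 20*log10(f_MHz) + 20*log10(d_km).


f = 17.46 GHz = 17460.0000 MHz
d = 24673.1 km
FSPL = 32.44 + 20*log10(17460.0000) + 20*log10(24673.1)
FSPL = 32.44 + 84.8409 + 87.8445
FSPL = 205.1254 dB

205.1254 dB


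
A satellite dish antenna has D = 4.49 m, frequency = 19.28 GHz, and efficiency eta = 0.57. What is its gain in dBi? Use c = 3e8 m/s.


lambda = c/f = 3e8 / 1.928e+10 = 0.01556017 m
G = eta*(pi*D/lambda)^2 = 0.57*(pi*4.49/0.01556017)^2
G = 468423.6704 (linear)
G = 10*log10(468423.6704) = 56.7064 dBi

56.7064 dBi


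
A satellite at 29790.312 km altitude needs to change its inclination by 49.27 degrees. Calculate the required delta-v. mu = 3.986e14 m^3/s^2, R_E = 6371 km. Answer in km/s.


r = 36161.3120 km = 3.6161312e+07 m
V = sqrt(mu/r) = 3320.0648 m/s
di = 49.27 deg = 0.8599237 rad
dV = 2*V*sin(di/2) = 2*3320.0648*sin(0.4299619)
dV = 2767.8459 m/s = 2.7678 km/s

2.7678 km/s


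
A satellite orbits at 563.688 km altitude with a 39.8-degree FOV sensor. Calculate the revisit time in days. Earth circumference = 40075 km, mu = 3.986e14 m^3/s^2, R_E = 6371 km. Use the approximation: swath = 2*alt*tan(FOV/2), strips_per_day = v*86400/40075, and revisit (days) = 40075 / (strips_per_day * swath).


swath = 2*563.688*tan(0.3473205) = 408.1044 km
v = sqrt(mu/r) = 7581.5008 m/s = 7.5815 km/s
strips/day = v*86400/40075 = 7.5815*86400/40075 = 16.3454
coverage/day = strips * swath = 16.3454 * 408.1044 = 6670.6275 km
revisit = 40075 / 6670.6275 = 6.0077 days

6.0077 days


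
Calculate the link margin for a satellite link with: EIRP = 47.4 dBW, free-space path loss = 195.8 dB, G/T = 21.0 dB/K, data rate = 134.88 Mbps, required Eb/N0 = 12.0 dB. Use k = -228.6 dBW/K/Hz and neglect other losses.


C/N0 = EIRP - FSPL + G/T - k = 47.4 - 195.8 + 21.0 - (-228.6)
C/N0 = 101.2000 dB-Hz
R_b = 134.88 Mbps = 1.3488e+08 bps -> 10*log10(R_b) = 81.2995 dB-Hz
Eb/N0 = C/N0 - 10*log10(R_b) = 101.2000 - 81.2995 = 19.9005 dB
Margin = Eb/N0 - Eb/N0_req = 19.9005 - 12.0 = 7.9005 dB (link closes)

7.9005 dB


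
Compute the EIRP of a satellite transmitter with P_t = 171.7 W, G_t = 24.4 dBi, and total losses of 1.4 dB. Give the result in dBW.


Pt = 171.7 W = 22.3477 dBW
EIRP = Pt_dBW + Gt - losses = 22.3477 + 24.4 - 1.4 = 45.3477 dBW

45.3477 dBW


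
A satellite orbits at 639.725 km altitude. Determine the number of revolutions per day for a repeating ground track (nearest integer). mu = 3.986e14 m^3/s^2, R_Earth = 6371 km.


r = 7.010725e+06 m
T = 2*pi*sqrt(r^3/mu) = 5841.9202 s = 97.3653 min
revs/day = 1440 / 97.3653 = 14.7897
Rounded: 15 revolutions per day

15 revolutions per day


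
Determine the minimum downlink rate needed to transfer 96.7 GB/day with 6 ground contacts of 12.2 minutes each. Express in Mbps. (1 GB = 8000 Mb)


total contact time = 6 * 12.2 * 60 = 4392.0000 s
data = 96.7 GB = 773600.0000 Mb
rate = 773600.0000 / 4392.0000 = 176.1384 Mbps

176.1384 Mbps


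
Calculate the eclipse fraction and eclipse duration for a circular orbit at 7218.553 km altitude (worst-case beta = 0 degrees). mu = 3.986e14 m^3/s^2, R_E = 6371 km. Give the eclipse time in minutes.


r = 13589.5530 km
T = 262.7651 min
Eclipse fraction = arcsin(R_E/r)/pi = arcsin(6371.0000/13589.5530)/pi
= arcsin(0.468816)/pi = 0.1553193
Eclipse duration = 0.1553193 * 262.7651 = 40.8125 min

40.8125 minutes


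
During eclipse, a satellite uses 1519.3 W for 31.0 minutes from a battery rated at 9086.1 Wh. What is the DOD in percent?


E_used = P * t / 60 = 1519.3 * 31.0 / 60 = 784.9717 Wh
DOD = E_used / E_total * 100 = 784.9717 / 9086.1 * 100
DOD = 8.6393 %

8.6393 %


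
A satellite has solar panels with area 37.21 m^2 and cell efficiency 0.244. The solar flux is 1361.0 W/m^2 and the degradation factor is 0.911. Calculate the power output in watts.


P = area * eta * S * degradation
P = 37.21 * 0.244 * 1361.0 * 0.911
P = 11257.0864 W

11257.0864 W


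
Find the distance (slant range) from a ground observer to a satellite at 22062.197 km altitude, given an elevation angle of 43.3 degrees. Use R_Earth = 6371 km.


h = 22062.197 km, el = 43.3 deg
d = -R_E*sin(el) + sqrt((R_E*sin(el))^2 + 2*R_E*h + h^2)
d = -6371.0000*sin(0.7557276) + sqrt((6371.0000*0.6858184)^2 + 2*6371.0000*22062.197 + 22062.197^2)
d = 23683.2494 km

23683.2494 km


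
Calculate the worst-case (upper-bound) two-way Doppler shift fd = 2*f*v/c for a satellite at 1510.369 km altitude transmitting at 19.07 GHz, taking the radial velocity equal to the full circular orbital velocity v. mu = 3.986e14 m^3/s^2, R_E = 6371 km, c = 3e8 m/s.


r = 7.881369e+06 m
v = sqrt(mu/r) = 7111.6081 m/s (worst-case radial velocity)
f = 19.07 GHz = 1.907e+10 Hz
fd = 2*f*v/c = 2*1.907e+10*7111.6081/3.0e+08
fd = 904122.4444 Hz

904122.4444 Hz


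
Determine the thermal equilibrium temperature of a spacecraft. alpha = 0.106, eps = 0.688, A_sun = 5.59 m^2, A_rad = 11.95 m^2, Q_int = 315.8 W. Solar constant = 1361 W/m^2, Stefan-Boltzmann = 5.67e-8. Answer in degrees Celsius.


Numerator = alpha*S*A_sun + Q_int = 0.106*1361*5.59 + 315.8 = 1122.2469 W
Denominator = eps*sigma*A_rad = 0.688*5.67e-8*11.95 = 4.6616472e-07 W/K^4
T^4 = 2.4074043e+09 K^4
T = 221.5069 K = -51.6431 C

-51.6431 degrees Celsius


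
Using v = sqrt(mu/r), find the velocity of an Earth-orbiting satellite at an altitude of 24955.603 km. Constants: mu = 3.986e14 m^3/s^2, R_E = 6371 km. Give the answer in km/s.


r = R_E + alt = 6371.0 + 24955.603 = 31326.6030 km = 3.1326603e+07 m
v = sqrt(mu/r) = sqrt(3.986e14 / 3.1326603e+07) = 3567.0730 m/s = 3.5671 km/s

3.5671 km/s


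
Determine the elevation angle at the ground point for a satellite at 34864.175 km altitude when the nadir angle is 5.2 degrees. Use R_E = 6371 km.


r = R_E + alt = 41235.1750 km
Law of sines in the satellite / Earth-center / ground-point triangle:
  sin(nadir)/R_E = sin(90 + el)/r  =>  cos(el) = (r/R_E)*sin(nadir)
cos(el) = (41235.1750 / 6371.0000) * sin(5.2 deg) = 0.5866034
el = arccos(0.5866034) = 54.0837 deg
(Earth-central angle = 90 - nadir - el = 30.7163 deg)

54.0837 degrees


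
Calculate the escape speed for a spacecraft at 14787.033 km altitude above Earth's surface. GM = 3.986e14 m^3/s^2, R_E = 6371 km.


r = 6371.0 + 14787.033 = 21158.0330 km = 2.1158033e+07 m
v_esc = sqrt(2*mu/r) = sqrt(2*3.986e14 / 2.1158033e+07)
v_esc = 6138.2702 m/s = 6.1383 km/s

6.1383 km/s


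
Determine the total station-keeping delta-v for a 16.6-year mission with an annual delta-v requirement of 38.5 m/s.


dV = rate * years = 38.5 * 16.6
dV = 639.1000 m/s

639.1000 m/s


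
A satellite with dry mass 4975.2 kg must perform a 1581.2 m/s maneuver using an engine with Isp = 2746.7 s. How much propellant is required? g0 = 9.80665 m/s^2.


ve = Isp * g0 = 2746.7 * 9.80665 = 26935.925555 m/s
mass ratio = exp(dv/ve) = exp(1581.2/26935.925555) = 1.06045946
m_prop = m_dry * (mr - 1) = 4975.2 * (1.06045946 - 1)
m_prop = 300.7979 kg

300.7979 kg


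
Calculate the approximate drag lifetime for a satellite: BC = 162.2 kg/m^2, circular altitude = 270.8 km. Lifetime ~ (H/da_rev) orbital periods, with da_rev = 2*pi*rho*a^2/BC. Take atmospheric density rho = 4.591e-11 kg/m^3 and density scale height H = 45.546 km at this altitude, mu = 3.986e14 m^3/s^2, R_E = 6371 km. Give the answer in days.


a = R_E + alt = 6641.8000 km = 6.6418e+06 m
da_rev = 2*pi*rho*a^2/BC = 2*pi*4.591e-11*(6.6418e+06)^2/162.2 = 78.452701 m per revolution
N = H/da_rev = 45546.0000 m / 78.452701 m = 580.5536 revolutions
P = 2*pi*sqrt(a^3/mu) = 5386.9124 s
lifetime = N*P = 580.5536 * 5386.9124 = 3.1273915e+06 s = 36.1967 days

36.1967 days


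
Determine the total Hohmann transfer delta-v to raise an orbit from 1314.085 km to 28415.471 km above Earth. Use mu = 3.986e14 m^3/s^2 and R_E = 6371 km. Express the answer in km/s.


r1 = 7685.0850 km = 7.685085e+06 m
r2 = 34786.4710 km = 3.4786471e+07 m
dv1 = sqrt(mu/r1)*(sqrt(2*r2/(r1+r2)) - 1) = 2015.6941 m/s
dv2 = sqrt(mu/r2)*(1 - sqrt(2*r1/(r1+r2))) = 1348.6813 m/s
total dv = |dv1| + |dv2| = 2015.6941 + 1348.6813 = 3364.3753 m/s = 3.3644 km/s

3.3644 km/s


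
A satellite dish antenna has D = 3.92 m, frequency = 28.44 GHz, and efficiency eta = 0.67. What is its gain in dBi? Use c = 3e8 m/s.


lambda = c/f = 3e8 / 2.844e+10 = 0.01054852 m
G = eta*(pi*D/lambda)^2 = 0.67*(pi*3.92/0.01054852)^2
G = 913194.6465 (linear)
G = 10*log10(913194.6465) = 59.6056 dBi

59.6056 dBi


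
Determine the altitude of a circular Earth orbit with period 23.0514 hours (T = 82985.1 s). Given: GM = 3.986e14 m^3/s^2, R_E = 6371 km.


T = 82985.1 s
r = (mu*T^2/(4*pi^2))^(1/3) = (3.986e14 * 82985.1^2 / (4*pi^2))^(1/3)
r = 4.1120583e+07 m = 41120.5833 km
alt = r - R_E = 41120.5833 - 6371 = 34749.5833 km

34749.5833 km


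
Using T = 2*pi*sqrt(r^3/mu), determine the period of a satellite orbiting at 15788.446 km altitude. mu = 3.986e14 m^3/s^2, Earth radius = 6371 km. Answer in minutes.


r = 22159.4460 km = 2.2159446e+07 m
T = 2*pi*sqrt(r^3/mu) = 2*pi*sqrt(1.0881198e+22 / 3.986e14)
T = 32828.3889 s = 547.1398 min

547.1398 minutes


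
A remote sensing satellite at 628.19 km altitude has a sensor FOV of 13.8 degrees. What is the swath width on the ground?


FOV = 13.8 deg = 0.2408554 rad
swath = 2 * alt * tan(FOV/2) = 2 * 628.19 * tan(0.1204277)
swath = 2 * 628.19 * 0.1210133
swath = 152.0387 km

152.0387 km


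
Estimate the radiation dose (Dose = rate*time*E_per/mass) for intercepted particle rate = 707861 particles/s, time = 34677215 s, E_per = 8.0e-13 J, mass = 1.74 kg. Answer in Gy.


Total energy deposited = rate * time * E_per
  = 707861 * 34677215 * 8.0e-13 = 19.6373 J
Dose = E_total / mass = 19.6373 / 1.74
Dose = 11.2858 Gy

11.2858 Gy


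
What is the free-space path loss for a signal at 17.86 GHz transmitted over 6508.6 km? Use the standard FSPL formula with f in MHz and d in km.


f = 17.86 GHz = 17860.0000 MHz
d = 6508.6 km
FSPL = 32.44 + 20*log10(17860.0000) + 20*log10(6508.6)
FSPL = 32.44 + 85.0376 + 76.2698
FSPL = 193.7474 dB

193.7474 dB


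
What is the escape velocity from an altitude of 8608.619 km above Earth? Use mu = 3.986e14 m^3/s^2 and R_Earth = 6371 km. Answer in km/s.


r = 6371.0 + 8608.619 = 14979.6190 km = 1.4979619e+07 m
v_esc = sqrt(2*mu/r) = sqrt(2*3.986e14 / 1.4979619e+07)
v_esc = 7295.1338 m/s = 7.2951 km/s

7.2951 km/s


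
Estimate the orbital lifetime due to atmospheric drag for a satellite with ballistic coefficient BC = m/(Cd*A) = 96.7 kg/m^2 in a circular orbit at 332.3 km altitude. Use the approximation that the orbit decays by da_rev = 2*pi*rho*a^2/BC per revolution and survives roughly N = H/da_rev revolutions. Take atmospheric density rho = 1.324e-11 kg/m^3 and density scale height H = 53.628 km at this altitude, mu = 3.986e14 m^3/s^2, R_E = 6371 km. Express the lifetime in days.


a = R_E + alt = 6703.3000 km = 6.7033e+06 m
da_rev = 2*pi*rho*a^2/BC = 2*pi*1.324e-11*(6.7033e+06)^2/96.7 = 38.656158 m per revolution
N = H/da_rev = 53628.0000 m / 38.656158 m = 1387.3081 revolutions
P = 2*pi*sqrt(a^3/mu) = 5461.9058 s
lifetime = N*P = 1387.3081 * 5461.9058 = 7.5773459e+06 s = 87.7008 days

87.7008 days


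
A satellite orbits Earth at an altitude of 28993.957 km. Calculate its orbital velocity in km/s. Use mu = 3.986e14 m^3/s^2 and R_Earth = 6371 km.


r = R_E + alt = 6371.0 + 28993.957 = 35364.9570 km = 3.5364957e+07 m
v = sqrt(mu/r) = sqrt(3.986e14 / 3.5364957e+07) = 3357.2376 m/s = 3.3572 km/s

3.3572 km/s


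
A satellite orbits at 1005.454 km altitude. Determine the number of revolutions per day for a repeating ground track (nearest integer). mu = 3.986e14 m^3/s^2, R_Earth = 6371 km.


r = 7.376454e+06 m
T = 2*pi*sqrt(r^3/mu) = 6304.9650 s = 105.0827 min
revs/day = 1440 / 105.0827 = 13.7035
Rounded: 14 revolutions per day

14 revolutions per day


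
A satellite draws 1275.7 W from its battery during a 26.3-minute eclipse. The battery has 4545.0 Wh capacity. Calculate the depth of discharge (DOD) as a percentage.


E_used = P * t / 60 = 1275.7 * 26.3 / 60 = 559.1818 Wh
DOD = E_used / E_total * 100 = 559.1818 / 4545.0 * 100
DOD = 12.3032 %

12.3032 %


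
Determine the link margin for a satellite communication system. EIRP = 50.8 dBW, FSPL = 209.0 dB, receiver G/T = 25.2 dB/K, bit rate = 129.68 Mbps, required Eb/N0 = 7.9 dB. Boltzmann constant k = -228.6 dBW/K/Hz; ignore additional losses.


C/N0 = EIRP - FSPL + G/T - k = 50.8 - 209.0 + 25.2 - (-228.6)
C/N0 = 95.6000 dB-Hz
R_b = 129.68 Mbps = 1.2968e+08 bps -> 10*log10(R_b) = 81.1287 dB-Hz
Eb/N0 = C/N0 - 10*log10(R_b) = 95.6000 - 81.1287 = 14.4713 dB
Margin = Eb/N0 - Eb/N0_req = 14.4713 - 7.9 = 6.5713 dB (link closes)

6.5713 dB


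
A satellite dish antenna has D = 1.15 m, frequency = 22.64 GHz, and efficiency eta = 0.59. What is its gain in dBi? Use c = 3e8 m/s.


lambda = c/f = 3e8 / 2.264e+10 = 0.01325088 m
G = eta*(pi*D/lambda)^2 = 0.59*(pi*1.15/0.01325088)^2
G = 43858.9039 (linear)
G = 10*log10(43858.9039) = 46.4206 dBi

46.4206 dBi


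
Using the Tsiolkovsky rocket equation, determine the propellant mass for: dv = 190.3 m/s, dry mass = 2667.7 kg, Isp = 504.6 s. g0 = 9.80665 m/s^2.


ve = Isp * g0 = 504.6 * 9.80665 = 4948.435590 m/s
mass ratio = exp(dv/ve) = exp(190.3/4948.435590) = 1.03920562
m_prop = m_dry * (mr - 1) = 2667.7 * (1.03920562 - 1)
m_prop = 104.5888 kg

104.5888 kg


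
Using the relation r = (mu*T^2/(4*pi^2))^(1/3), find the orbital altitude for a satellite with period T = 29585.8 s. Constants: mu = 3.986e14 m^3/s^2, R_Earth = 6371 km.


T = 29585.8 s
r = (mu*T^2/(4*pi^2))^(1/3) = (3.986e14 * 29585.8^2 / (4*pi^2))^(1/3)
r = 2.0675121e+07 m = 20675.1212 km
alt = r - R_E = 20675.1212 - 6371 = 14304.1212 km

14304.1212 km


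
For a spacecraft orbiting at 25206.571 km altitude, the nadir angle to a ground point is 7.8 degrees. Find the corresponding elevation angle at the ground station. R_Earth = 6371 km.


r = R_E + alt = 31577.5710 km
Law of sines in the satellite / Earth-center / ground-point triangle:
  sin(nadir)/R_E = sin(90 + el)/r  =>  cos(el) = (r/R_E)*sin(nadir)
cos(el) = (31577.5710 / 6371.0000) * sin(7.8 deg) = 0.672668
el = arccos(0.672668) = 47.7267 deg
(Earth-central angle = 90 - nadir - el = 34.4733 deg)

47.7267 degrees


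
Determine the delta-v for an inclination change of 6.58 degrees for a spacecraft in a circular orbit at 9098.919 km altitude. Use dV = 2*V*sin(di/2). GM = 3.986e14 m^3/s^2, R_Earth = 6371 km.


r = 15469.9190 km = 1.5469919e+07 m
V = sqrt(mu/r) = 5076.0352 m/s
di = 6.58 deg = 0.1148427 rad
dV = 2*V*sin(di/2) = 2*5076.0352*sin(0.05742133)
dV = 582.6251 m/s = 0.5826251 km/s

0.5826 km/s


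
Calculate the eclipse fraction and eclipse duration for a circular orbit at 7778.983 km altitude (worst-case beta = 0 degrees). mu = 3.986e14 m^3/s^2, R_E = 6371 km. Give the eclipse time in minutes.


r = 14149.9830 km
T = 279.1861 min
Eclipse fraction = arcsin(R_E/r)/pi = arcsin(6371.0000/14149.9830)/pi
= arcsin(0.4502479)/pi = 0.1486644
Eclipse duration = 0.1486644 * 279.1861 = 41.5050 min

41.5050 minutes


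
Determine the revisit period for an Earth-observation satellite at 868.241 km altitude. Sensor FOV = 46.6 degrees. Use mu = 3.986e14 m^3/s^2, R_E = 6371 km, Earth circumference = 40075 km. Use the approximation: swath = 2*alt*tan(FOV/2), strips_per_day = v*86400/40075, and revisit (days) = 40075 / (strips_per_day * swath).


swath = 2*868.241*tan(0.4066617) = 747.8473 km
v = sqrt(mu/r) = 7420.3114 m/s = 7.4203 km/s
strips/day = v*86400/40075 = 7.4203*86400/40075 = 15.9979
coverage/day = strips * swath = 15.9979 * 747.8473 = 11963.9688 km
revisit = 40075 / 11963.9688 = 3.3496 days

3.3496 days


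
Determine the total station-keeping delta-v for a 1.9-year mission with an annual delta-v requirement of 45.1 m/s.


dV = rate * years = 45.1 * 1.9
dV = 85.6900 m/s

85.6900 m/s


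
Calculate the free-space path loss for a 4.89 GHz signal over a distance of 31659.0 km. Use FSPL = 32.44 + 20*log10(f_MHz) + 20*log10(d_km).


f = 4.89 GHz = 4890.0000 MHz
d = 31659.0 km
FSPL = 32.44 + 20*log10(4890.0000) + 20*log10(31659.0)
FSPL = 32.44 + 73.7862 + 90.0099
FSPL = 196.2361 dB

196.2361 dB


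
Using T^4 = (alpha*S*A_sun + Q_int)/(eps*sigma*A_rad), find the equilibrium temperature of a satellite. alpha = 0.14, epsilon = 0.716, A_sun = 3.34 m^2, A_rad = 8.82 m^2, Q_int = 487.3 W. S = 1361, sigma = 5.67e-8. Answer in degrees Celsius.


Numerator = alpha*S*A_sun + Q_int = 0.14*1361*3.34 + 487.3 = 1123.7036 W
Denominator = eps*sigma*A_rad = 0.716*5.67e-8*8.82 = 3.580673e-07 W/K^4
T^4 = 3.1382469e+09 K^4
T = 236.6856 K = -36.4644 C

-36.4644 degrees Celsius


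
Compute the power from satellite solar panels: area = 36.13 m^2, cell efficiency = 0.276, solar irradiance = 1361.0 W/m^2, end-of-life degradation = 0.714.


P = area * eta * S * degradation
P = 36.13 * 0.276 * 1361.0 * 0.714
P = 9690.2143 W

9690.2143 W


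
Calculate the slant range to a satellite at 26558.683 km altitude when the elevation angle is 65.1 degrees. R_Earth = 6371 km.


h = 26558.683 km, el = 65.1 deg
d = -R_E*sin(el) + sqrt((R_E*sin(el))^2 + 2*R_E*h + h^2)
d = -6371.0000*sin(1.1362) + sqrt((6371.0000*0.907044)^2 + 2*6371.0000*26558.683 + 26558.683^2)
d = 27041.4701 km

27041.4701 km


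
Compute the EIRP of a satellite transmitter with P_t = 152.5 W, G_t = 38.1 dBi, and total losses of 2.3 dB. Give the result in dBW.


Pt = 152.5 W = 21.8327 dBW
EIRP = Pt_dBW + Gt - losses = 21.8327 + 38.1 - 2.3 = 57.6327 dBW

57.6327 dBW


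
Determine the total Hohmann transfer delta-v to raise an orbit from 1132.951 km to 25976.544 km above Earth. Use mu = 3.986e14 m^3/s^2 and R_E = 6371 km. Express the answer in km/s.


r1 = 7503.9510 km = 7.503951e+06 m
r2 = 32347.5440 km = 3.2347544e+07 m
dv1 = sqrt(mu/r1)*(sqrt(2*r2/(r1+r2)) - 1) = 1997.9213 m/s
dv2 = sqrt(mu/r2)*(1 - sqrt(2*r1/(r1+r2))) = 1356.1321 m/s
total dv = |dv1| + |dv2| = 1997.9213 + 1356.1321 = 3354.0534 m/s = 3.3541 km/s

3.3541 km/s


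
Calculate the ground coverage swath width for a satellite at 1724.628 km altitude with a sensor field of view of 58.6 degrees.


FOV = 58.6 deg = 1.0228 rad
swath = 2 * alt * tan(FOV/2) = 2 * 1724.628 * tan(0.5113815)
swath = 2 * 1724.628 * 0.5611738
swath = 1935.6322 km

1935.6322 km


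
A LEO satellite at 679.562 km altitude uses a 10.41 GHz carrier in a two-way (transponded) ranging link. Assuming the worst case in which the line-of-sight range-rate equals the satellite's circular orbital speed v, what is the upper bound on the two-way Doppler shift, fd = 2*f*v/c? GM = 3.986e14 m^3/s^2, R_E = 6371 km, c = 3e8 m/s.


r = 7.050562e+06 m
v = sqrt(mu/r) = 7518.9428 m/s (worst-case radial velocity)
f = 10.41 GHz = 1.041e+10 Hz
fd = 2*f*v/c = 2*1.041e+10*7518.9428/3.0e+08
fd = 521814.6282 Hz

521814.6282 Hz


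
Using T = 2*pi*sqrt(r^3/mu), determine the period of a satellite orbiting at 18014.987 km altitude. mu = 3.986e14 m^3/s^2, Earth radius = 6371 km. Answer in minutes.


r = 24385.9870 km = 2.4385987e+07 m
T = 2*pi*sqrt(r^3/mu) = 2*pi*sqrt(1.450177e+22 / 3.986e14)
T = 37898.4744 s = 631.6412 min

631.6412 minutes


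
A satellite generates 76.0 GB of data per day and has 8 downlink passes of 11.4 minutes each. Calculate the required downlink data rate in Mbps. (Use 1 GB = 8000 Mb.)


total contact time = 8 * 11.4 * 60 = 5472.0000 s
data = 76.0 GB = 608000.0000 Mb
rate = 608000.0000 / 5472.0000 = 111.1111 Mbps

111.1111 Mbps


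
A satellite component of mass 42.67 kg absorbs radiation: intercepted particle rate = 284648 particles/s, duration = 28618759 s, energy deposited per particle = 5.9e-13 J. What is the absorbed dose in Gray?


Total energy deposited = rate * time * E_per
  = 284648 * 28618759 * 5.9e-13 = 4.8063 J
Dose = E_total / mass = 4.8063 / 42.67
Dose = 0.1126389 Gy

0.1126 Gy


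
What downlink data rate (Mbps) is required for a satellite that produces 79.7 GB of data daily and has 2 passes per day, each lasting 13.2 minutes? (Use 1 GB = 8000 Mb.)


total contact time = 2 * 13.2 * 60 = 1584.0000 s
data = 79.7 GB = 637600.0000 Mb
rate = 637600.0000 / 1584.0000 = 402.5253 Mbps

402.5253 Mbps


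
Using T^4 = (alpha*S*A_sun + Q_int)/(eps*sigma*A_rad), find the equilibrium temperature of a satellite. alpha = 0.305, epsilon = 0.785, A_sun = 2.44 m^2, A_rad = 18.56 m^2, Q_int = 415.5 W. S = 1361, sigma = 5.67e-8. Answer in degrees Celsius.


Numerator = alpha*S*A_sun + Q_int = 0.305*1361*2.44 + 415.5 = 1428.3562 W
Denominator = eps*sigma*A_rad = 0.785*5.67e-8*18.56 = 8.2609632e-07 W/K^4
T^4 = 1.7290432e+09 K^4
T = 203.9161 K = -69.2339 C

-69.2339 degrees Celsius


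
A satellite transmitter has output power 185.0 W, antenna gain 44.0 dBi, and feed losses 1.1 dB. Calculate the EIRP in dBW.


Pt = 185.0 W = 22.6717 dBW
EIRP = Pt_dBW + Gt - losses = 22.6717 + 44.0 - 1.1 = 65.5717 dBW

65.5717 dBW


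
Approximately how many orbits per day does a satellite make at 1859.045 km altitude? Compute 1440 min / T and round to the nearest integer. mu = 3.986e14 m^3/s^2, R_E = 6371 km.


r = 8.230045e+06 m
T = 2*pi*sqrt(r^3/mu) = 7430.4401 s = 123.8407 min
revs/day = 1440 / 123.8407 = 11.6278
Rounded: 12 revolutions per day

12 revolutions per day


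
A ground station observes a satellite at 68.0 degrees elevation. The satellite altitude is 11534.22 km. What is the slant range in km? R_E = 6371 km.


h = 11534.22 km, el = 68.0 deg
d = -R_E*sin(el) + sqrt((R_E*sin(el))^2 + 2*R_E*h + h^2)
d = -6371.0000*sin(1.1868) + sqrt((6371.0000*0.9271839)^2 + 2*6371.0000*11534.22 + 11534.22^2)
d = 11838.3605 km

11838.3605 km


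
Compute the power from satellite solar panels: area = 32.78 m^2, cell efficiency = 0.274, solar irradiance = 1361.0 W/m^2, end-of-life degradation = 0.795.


P = area * eta * S * degradation
P = 32.78 * 0.274 * 1361.0 * 0.795
P = 9718.1761 W

9718.1761 W


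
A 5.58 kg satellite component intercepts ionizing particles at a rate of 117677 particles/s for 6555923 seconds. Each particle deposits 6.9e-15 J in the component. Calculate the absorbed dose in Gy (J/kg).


Total energy deposited = rate * time * E_per
  = 117677 * 6555923 * 6.9e-15 = 0.005323221 J
Dose = E_total / mass = 0.005323221 / 5.58
Dose = 9.5398232e-04 Gy

9.5398e-04 Gy


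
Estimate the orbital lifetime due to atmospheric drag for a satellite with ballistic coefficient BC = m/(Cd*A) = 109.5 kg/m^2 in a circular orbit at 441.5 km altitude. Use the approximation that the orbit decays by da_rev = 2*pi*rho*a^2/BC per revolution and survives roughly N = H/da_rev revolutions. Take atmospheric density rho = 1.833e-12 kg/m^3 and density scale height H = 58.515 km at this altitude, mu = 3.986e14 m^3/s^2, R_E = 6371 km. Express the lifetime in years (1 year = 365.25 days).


a = R_E + alt = 6812.5000 km = 6.8125e+06 m
da_rev = 2*pi*rho*a^2/BC = 2*pi*1.833e-12*(6.8125e+06)^2/109.5 = 4.881365 m per revolution
N = H/da_rev = 58515.0000 m / 4.881365 m = 11987.4267 revolutions
P = 2*pi*sqrt(a^3/mu) = 5595.9135 s
lifetime = N*P = 11987.4267 * 5595.9135 = 6.7080603e+07 s = 776.3959 days
years = 776.3959 / 365.25 = 2.1257 years

2.1257 years


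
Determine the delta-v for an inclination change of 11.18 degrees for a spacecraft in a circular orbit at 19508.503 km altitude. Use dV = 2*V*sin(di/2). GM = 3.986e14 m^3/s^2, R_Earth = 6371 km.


r = 25879.5030 km = 2.5879503e+07 m
V = sqrt(mu/r) = 3924.5574 m/s
di = 11.18 deg = 0.1951278 rad
dV = 2*V*sin(di/2) = 2*3924.5574*sin(0.09756391)
dV = 764.5760 m/s = 0.764576 km/s

0.7646 km/s


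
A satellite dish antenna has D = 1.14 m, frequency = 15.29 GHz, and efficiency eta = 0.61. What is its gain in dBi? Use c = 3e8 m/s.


lambda = c/f = 3e8 / 1.529e+10 = 0.01962067 m
G = eta*(pi*D/lambda)^2 = 0.61*(pi*1.14/0.01962067)^2
G = 20324.1197 (linear)
G = 10*log10(20324.1197) = 43.0801 dBi

43.0801 dBi


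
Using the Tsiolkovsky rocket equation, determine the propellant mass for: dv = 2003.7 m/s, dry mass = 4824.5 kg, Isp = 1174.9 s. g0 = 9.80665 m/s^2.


ve = Isp * g0 = 1174.9 * 9.80665 = 11521.833085 m/s
mass ratio = exp(dv/ve) = exp(2003.7/11521.833085) = 1.18994206
m_prop = m_dry * (mr - 1) = 4824.5 * (1.18994206 - 1)
m_prop = 916.3755 kg

916.3755 kg


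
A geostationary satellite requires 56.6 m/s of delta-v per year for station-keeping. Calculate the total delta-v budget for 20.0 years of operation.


dV = rate * years = 56.6 * 20.0
dV = 1132.0000 m/s

1132.0000 m/s


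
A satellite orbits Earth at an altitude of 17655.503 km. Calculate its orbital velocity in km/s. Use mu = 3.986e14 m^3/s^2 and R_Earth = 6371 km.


r = R_E + alt = 6371.0 + 17655.503 = 24026.5030 km = 2.4026503e+07 m
v = sqrt(mu/r) = sqrt(3.986e14 / 2.4026503e+07) = 4073.0840 m/s = 4.0731 km/s

4.0731 km/s


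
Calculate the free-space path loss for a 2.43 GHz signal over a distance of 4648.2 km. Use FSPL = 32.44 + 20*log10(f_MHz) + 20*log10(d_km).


f = 2.43 GHz = 2430.0000 MHz
d = 4648.2 km
FSPL = 32.44 + 20*log10(2430.0000) + 20*log10(4648.2)
FSPL = 32.44 + 67.7121 + 73.3457
FSPL = 173.4978 dB

173.4978 dB


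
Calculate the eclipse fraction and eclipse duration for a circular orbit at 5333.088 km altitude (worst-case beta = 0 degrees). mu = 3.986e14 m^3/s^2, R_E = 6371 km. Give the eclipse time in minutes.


r = 11704.0880 km
T = 210.0227 min
Eclipse fraction = arcsin(R_E/r)/pi = arcsin(6371.0000/11704.0880)/pi
= arcsin(0.5443397)/pi = 0.1832197
Eclipse duration = 0.1832197 * 210.0227 = 38.4803 min

38.4803 minutes


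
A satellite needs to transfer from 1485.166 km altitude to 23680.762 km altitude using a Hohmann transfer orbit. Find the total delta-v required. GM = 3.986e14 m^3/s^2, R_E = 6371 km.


r1 = 7856.1660 km = 7.856166e+06 m
r2 = 30051.7620 km = 3.0051762e+07 m
dv1 = sqrt(mu/r1)*(sqrt(2*r2/(r1+r2)) - 1) = 1846.0814 m/s
dv2 = sqrt(mu/r2)*(1 - sqrt(2*r1/(r1+r2))) = 1297.2383 m/s
total dv = |dv1| + |dv2| = 1846.0814 + 1297.2383 = 3143.3197 m/s = 3.1433 km/s

3.1433 km/s


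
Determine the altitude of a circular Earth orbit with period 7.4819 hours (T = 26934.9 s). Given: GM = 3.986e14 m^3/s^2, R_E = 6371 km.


T = 26934.9 s
r = (mu*T^2/(4*pi^2))^(1/3) = (3.986e14 * 26934.9^2 / (4*pi^2))^(1/3)
r = 1.9420904e+07 m = 19420.9035 km
alt = r - R_E = 19420.9035 - 6371 = 13049.9035 km

13049.9035 km


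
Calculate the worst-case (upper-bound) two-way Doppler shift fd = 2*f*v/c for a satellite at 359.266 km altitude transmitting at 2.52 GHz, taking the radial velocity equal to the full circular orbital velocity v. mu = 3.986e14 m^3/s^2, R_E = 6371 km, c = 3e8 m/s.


r = 6.730266e+06 m
v = sqrt(mu/r) = 7695.7780 m/s (worst-case radial velocity)
f = 2.52 GHz = 2.52e+09 Hz
fd = 2*f*v/c = 2*2.52e+09*7695.7780/3.0e+08
fd = 129289.0708 Hz

129289.0708 Hz


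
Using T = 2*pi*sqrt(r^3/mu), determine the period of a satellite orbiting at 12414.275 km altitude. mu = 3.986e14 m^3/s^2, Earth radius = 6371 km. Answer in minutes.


r = 18785.2750 km = 1.8785275e+07 m
T = 2*pi*sqrt(r^3/mu) = 2*pi*sqrt(6.629071e+21 / 3.986e14)
T = 25623.4472 s = 427.0575 min

427.0575 minutes


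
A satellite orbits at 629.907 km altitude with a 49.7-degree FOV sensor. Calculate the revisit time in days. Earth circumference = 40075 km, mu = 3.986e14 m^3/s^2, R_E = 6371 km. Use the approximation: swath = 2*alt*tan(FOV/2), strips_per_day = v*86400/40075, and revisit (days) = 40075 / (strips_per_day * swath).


swath = 2*629.907*tan(0.4337143) = 583.4505 km
v = sqrt(mu/r) = 7545.5603 m/s = 7.5456 km/s
strips/day = v*86400/40075 = 7.5456*86400/40075 = 16.2679
coverage/day = strips * swath = 16.2679 * 583.4505 = 9491.5182 km
revisit = 40075 / 9491.5182 = 4.2222 days

4.2222 days


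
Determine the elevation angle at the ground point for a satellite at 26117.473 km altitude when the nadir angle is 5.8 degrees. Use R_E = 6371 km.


r = R_E + alt = 32488.4730 km
Law of sines in the satellite / Earth-center / ground-point triangle:
  sin(nadir)/R_E = sin(90 + el)/r  =>  cos(el) = (r/R_E)*sin(nadir)
cos(el) = (32488.4730 / 6371.0000) * sin(5.8 deg) = 0.5153296
el = arccos(0.5153296) = 58.9805 deg
(Earth-central angle = 90 - nadir - el = 25.2195 deg)

58.9805 degrees


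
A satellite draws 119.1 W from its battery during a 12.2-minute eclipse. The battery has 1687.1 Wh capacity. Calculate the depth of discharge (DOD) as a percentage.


E_used = P * t / 60 = 119.1 * 12.2 / 60 = 24.2170 Wh
DOD = E_used / E_total * 100 = 24.2170 / 1687.1 * 100
DOD = 1.4354 %

1.4354 %


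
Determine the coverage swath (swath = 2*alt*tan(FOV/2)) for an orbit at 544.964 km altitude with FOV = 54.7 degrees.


FOV = 54.7 deg = 0.9546951 rad
swath = 2 * alt * tan(FOV/2) = 2 * 544.964 * tan(0.4773476)
swath = 2 * 544.964 * 0.5172441
swath = 563.7589 km

563.7589 km


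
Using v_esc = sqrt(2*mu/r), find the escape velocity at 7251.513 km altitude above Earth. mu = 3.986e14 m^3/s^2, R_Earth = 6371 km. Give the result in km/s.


r = 6371.0 + 7251.513 = 13622.5130 km = 1.3622513e+07 m
v_esc = sqrt(2*mu/r) = sqrt(2*3.986e14 / 1.3622513e+07)
v_esc = 7649.8872 m/s = 7.6499 km/s

7.6499 km/s


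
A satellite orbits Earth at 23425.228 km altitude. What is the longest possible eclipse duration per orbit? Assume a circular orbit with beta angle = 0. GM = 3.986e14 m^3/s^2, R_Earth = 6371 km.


r = 29796.2280 km
T = 853.1039 min
Eclipse fraction = arcsin(R_E/r)/pi = arcsin(6371.0000/29796.2280)/pi
= arcsin(0.213819)/pi = 0.06859028
Eclipse duration = 0.06859028 * 853.1039 = 58.5146 min

58.5146 minutes


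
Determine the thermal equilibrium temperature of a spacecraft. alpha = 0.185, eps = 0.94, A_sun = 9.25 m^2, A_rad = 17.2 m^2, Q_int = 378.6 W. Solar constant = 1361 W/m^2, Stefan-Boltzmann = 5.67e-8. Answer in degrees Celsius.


Numerator = alpha*S*A_sun + Q_int = 0.185*1361*9.25 + 378.6 = 2707.6112 W
Denominator = eps*sigma*A_rad = 0.94*5.67e-8*17.2 = 9.167256e-07 W/K^4
T^4 = 2.9535678e+09 K^4
T = 233.1239 K = -40.0261 C

-40.0261 degrees Celsius


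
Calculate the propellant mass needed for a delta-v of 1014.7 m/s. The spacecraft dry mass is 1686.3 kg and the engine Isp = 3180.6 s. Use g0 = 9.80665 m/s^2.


ve = Isp * g0 = 3180.6 * 9.80665 = 31191.030990 m/s
mass ratio = exp(dv/ve) = exp(1014.7/31191.030990) = 1.03306673
m_prop = m_dry * (mr - 1) = 1686.3 * (1.03306673 - 1)
m_prop = 55.7604 kg

55.7604 kg


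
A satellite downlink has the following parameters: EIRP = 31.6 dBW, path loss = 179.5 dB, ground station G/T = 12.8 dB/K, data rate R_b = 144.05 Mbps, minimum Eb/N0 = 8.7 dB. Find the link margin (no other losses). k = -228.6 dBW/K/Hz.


C/N0 = EIRP - FSPL + G/T - k = 31.6 - 179.5 + 12.8 - (-228.6)
C/N0 = 93.5000 dB-Hz
R_b = 144.05 Mbps = 1.4405e+08 bps -> 10*log10(R_b) = 81.5851 dB-Hz
Eb/N0 = C/N0 - 10*log10(R_b) = 93.5000 - 81.5851 = 11.9149 dB
Margin = Eb/N0 - Eb/N0_req = 11.9149 - 8.7 = 3.2149 dB (link closes)

3.2149 dB


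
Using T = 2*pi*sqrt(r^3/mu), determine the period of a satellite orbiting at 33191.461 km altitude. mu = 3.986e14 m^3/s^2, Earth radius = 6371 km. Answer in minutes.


r = 39562.4610 km = 3.9562461e+07 m
T = 2*pi*sqrt(r^3/mu) = 2*pi*sqrt(6.1922702e+22 / 3.986e14)
T = 78313.4163 s = 1305.2236 min

1305.2236 minutes


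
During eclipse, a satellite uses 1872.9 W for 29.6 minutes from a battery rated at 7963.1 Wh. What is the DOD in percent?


E_used = P * t / 60 = 1872.9 * 29.6 / 60 = 923.9640 Wh
DOD = E_used / E_total * 100 = 923.9640 / 7963.1 * 100
DOD = 11.6031 %

11.6031 %


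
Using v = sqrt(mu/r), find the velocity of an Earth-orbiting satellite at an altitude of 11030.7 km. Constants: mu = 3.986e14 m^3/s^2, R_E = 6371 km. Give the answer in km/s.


r = R_E + alt = 6371.0 + 11030.7 = 17401.7000 km = 1.74017e+07 m
v = sqrt(mu/r) = sqrt(3.986e14 / 1.74017e+07) = 4786.0013 m/s = 4.7860 km/s

4.7860 km/s


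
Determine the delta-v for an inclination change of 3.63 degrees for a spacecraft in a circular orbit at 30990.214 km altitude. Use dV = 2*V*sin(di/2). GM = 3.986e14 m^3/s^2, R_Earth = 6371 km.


r = 37361.2140 km = 3.7361214e+07 m
V = sqrt(mu/r) = 3266.3157 m/s
di = 3.63 deg = 0.06335545 rad
dV = 2*V*sin(di/2) = 2*3266.3157*sin(0.03167773)
dV = 206.9043 m/s = 0.2069043 km/s

0.2069 km/s


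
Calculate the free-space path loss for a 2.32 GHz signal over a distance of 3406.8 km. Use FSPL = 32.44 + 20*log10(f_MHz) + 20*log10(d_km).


f = 2.32 GHz = 2320.0000 MHz
d = 3406.8 km
FSPL = 32.44 + 20*log10(2320.0000) + 20*log10(3406.8)
FSPL = 32.44 + 67.3098 + 70.6469
FSPL = 170.3967 dB

170.3967 dB


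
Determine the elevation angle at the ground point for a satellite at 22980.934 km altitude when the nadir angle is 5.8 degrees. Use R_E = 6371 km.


r = R_E + alt = 29351.9340 km
Law of sines in the satellite / Earth-center / ground-point triangle:
  sin(nadir)/R_E = sin(90 + el)/r  =>  cos(el) = (r/R_E)*sin(nadir)
cos(el) = (29351.9340 / 6371.0000) * sin(5.8 deg) = 0.4655781
el = arccos(0.4655781) = 62.2524 deg
(Earth-central angle = 90 - nadir - el = 21.9476 deg)

62.2524 degrees


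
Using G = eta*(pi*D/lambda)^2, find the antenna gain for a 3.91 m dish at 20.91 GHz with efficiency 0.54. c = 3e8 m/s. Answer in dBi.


lambda = c/f = 3e8 / 2.091e+10 = 0.0143472 m
G = eta*(pi*D/lambda)^2 = 0.54*(pi*3.91/0.0143472)^2
G = 395833.5271 (linear)
G = 10*log10(395833.5271) = 55.9751 dBi

55.9751 dBi


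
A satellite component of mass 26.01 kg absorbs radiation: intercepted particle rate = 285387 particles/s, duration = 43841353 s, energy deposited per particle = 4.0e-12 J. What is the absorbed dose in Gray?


Total energy deposited = rate * time * E_per
  = 285387 * 43841353 * 4.0e-12 = 50.0470 J
Dose = E_total / mass = 50.0470 / 26.01
Dose = 1.9241 Gy

1.9241 Gy


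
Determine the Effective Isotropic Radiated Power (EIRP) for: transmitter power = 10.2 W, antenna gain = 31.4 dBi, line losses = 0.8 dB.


Pt = 10.2 W = 10.0860 dBW
EIRP = Pt_dBW + Gt - losses = 10.0860 + 31.4 - 0.8 = 40.6860 dBW

40.6860 dBW


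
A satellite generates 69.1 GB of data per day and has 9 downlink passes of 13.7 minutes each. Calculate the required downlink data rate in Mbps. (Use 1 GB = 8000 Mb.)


total contact time = 9 * 13.7 * 60 = 7398.0000 s
data = 69.1 GB = 552800.0000 Mb
rate = 552800.0000 / 7398.0000 = 74.7229 Mbps

74.7229 Mbps


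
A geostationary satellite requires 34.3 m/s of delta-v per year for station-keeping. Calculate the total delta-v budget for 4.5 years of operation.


dV = rate * years = 34.3 * 4.5
dV = 154.3500 m/s

154.3500 m/s
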